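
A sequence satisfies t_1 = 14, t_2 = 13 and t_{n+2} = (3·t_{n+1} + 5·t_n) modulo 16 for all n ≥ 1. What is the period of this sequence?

t_1 = 14, t_2 = 13, t_3 = 13, t_4 = 8, t_5 = 9, t_6 = 3, t_7 = 6, t_8 = 1, t_9 = 1, t_{10} = 8, t_{11} = 13, t_{12} = 15, t_{13} = 14, t_{14} = 5, t_{15} = 5, t_{16} = 8, t_{17} = 1, t_{18} = 11, t_{19} = 6, t_{20} = 9, t_{21} = 9, t_{22} = 8, t_{23} = 5, t_{24} = 7, t_{25} = 14, t_{26} = 13.
The sequence repeats with period 24.

24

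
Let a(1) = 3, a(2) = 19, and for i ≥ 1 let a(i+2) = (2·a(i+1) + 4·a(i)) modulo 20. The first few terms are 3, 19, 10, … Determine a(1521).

8

a(1) = 3; a(2) = 19; a(3) = 10; a(4) = 16; a(5) = 12; a(6) = 8; a(7) = 4; a(8) = 0; a(9) = 16; a(10) = 12.
Since (a(9), a(10)) = (a(4), a(5)) = (16, 12) (two consecutive terms determine the rest), the sequence is eventually periodic: after a pre-period of length 3 it cycles with period 5.
For i ≥ 4, a(i) depends only on (i - 4) mod 5. (1521 - 4) mod 5 = 2, so a(1521) = a(6) = 8.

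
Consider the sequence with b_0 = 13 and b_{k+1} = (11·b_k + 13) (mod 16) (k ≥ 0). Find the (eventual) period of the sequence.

8

Computing terms: b_0 = 13; b_1 = 12; b_2 = 1; b_3 = 8; b_4 = 5; b_5 = 4; b_6 = 9; b_7 = 0; b_8 = 13.
The sequence repeats with period 8.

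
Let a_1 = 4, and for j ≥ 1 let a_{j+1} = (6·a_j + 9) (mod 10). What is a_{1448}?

Listing terms: a_1 = 4,  a_2 = 3,  a_3 = 7,  a_4 = 1,  a_5 = 5,  a_6 = 9,  a_7 = 3.
Since a_7 = a_2 = 3, the sequence is eventually periodic: after a pre-period of length 1 it cycles with period 5.
For j ≥ 2, a_j depends only on (j - 2) mod 5. (1448 - 2) mod 5 = 1, so a_{1448} = a_3 = 7.

7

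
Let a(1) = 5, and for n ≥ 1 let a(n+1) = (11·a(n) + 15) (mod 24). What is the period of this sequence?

4

Computing terms: a(1) = 5,  a(2) = 22,  a(3) = 17,  a(4) = 10,  a(5) = 5.
Since a(5) = a(1) = 5, the sequence is periodic with period 4.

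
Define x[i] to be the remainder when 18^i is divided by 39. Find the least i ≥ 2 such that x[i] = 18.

5

x[1] = 18,  x[2] = 12,  x[3] = 21,  x[4] = 27,  x[5] = 18.
Since x[5] = x[1] = 18, the sequence is periodic with period 4.
The value 18 next appears (with i ≥ 2) at x[5].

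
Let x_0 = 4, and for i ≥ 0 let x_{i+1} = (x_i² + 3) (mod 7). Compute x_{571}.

5

We have x_0 = 4,  x_1 = 5,  x_2 = 0,  x_3 = 3,  x_4 = 5.
Since x_4 = x_1 = 5, the sequence is eventually periodic: after a pre-period of length 1 it cycles with period 3.
For i ≥ 1, x_i depends only on (i - 1) mod 3. (571 - 1) mod 3 = 0, so x_{571} = x_1 = 5.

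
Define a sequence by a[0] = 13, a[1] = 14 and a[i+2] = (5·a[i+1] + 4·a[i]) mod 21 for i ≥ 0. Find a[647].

18

Computing terms: a[0] = 13,  a[1] = 14,  a[2] = 17,  a[3] = 15,  a[4] = 17,  a[5] = 19,  a[6] = 16,  a[7] = 9,  a[8] = 4,  a[9] = 14,  a[10] = 2,  a[11] = 3,  a[12] = 2,  a[13] = 1,  a[14] = 13,  a[15] = 6,  a[16] = 19,  a[17] = 14,  a[18] = 20,  a[19] = 9,  a[20] = 20,  a[21] = 10,  a[22] = 4,  a[23] = 18,  a[24] = 1,  a[25] = 14,  a[26] = 11,  a[27] = 6,  a[28] = 11,  a[29] = 16,  a[30] = 19,  a[31] = 12,  a[32] = 10,  a[33] = 14,  a[34] = 5,  a[35] = 18,  a[36] = 5,  a[37] = 13,  a[38] = 1,  a[39] = 15,  a[40] = 16,  a[41] = 14,  a[42] = 8,  a[43] = 12,  a[44] = 8,  a[45] = 4,  a[46] = 10,  a[47] = 3,  a[48] = 13,  a[49] = 14.
The sequence repeats with period 48.
(647 - 0) mod 48 = 23, so a[647] = a[23] = 18.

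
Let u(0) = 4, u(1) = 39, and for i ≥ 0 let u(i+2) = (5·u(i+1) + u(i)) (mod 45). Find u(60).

14

Computing terms: u(0) = 4, u(1) = 39, u(2) = 19, u(3) = 44, u(4) = 14, u(5) = 24, u(6) = 44, u(7) = 19, u(8) = 4, u(9) = 39.
The sequence repeats with period 8.
So u(60) = u(0 + ((60-0) mod 8)) = u(4) = 14.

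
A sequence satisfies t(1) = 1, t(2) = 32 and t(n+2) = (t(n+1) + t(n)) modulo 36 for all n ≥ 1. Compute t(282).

35

Computing terms: t(1) = 1, t(2) = 32, t(3) = 33, t(4) = 29, t(5) = 26, t(6) = 19, t(7) = 9, t(8) = 28, t(9) = 1, t(10) = 29, t(11) = 30, t(12) = 23, t(13) = 17, t(14) = 4, t(15) = 21, t(16) = 25, t(17) = 10, t(18) = 35, t(19) = 9, t(20) = 8, t(21) = 17, t(22) = 25, t(23) = 6, t(24) = 31, t(25) = 1, t(26) = 32.
The sequence repeats with period 24.
(282 - 1) mod 24 = 17, so t(282) = t(18) = 35.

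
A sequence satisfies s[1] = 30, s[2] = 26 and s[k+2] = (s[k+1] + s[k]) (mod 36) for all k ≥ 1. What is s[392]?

We have s[1] = 30; s[2] = 26; s[3] = 20; s[4] = 10; s[5] = 30; s[6] = 4; s[7] = 34; s[8] = 2; s[9] = 0; s[10] = 2; s[11] = 2; s[12] = 4; s[13] = 6; s[14] = 10; s[15] = 16; s[16] = 26; s[17] = 6; s[18] = 32; s[19] = 2; s[20] = 34; s[21] = 0; s[22] = 34; s[23] = 34; s[24] = 32; s[25] = 30; s[26] = 26.
The sequence repeats with period 24.
So s[392] = s[1 + ((392-1) mod 24)] = s[8] = 2.

2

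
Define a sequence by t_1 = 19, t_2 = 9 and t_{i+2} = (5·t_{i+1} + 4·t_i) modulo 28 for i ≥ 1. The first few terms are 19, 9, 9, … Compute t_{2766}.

Listing terms: t_1 = 19, t_2 = 9, t_3 = 9, t_4 = 25, t_5 = 21, t_6 = 9, t_7 = 17, t_8 = 9, t_9 = 1, t_{10} = 13, t_{11} = 13, t_{12} = 5, t_{13} = 21, t_{14} = 13, t_{15} = 9, t_{16} = 13, t_{17} = 17, t_{18} = 25, t_{19} = 25, t_{20} = 1, t_{21} = 21, t_{22} = 25, t_{23} = 13, t_{24} = 25, t_{25} = 9, t_{26} = 5, t_{27} = 5, t_{28} = 17, t_{29} = 21, t_{30} = 5, t_{31} = 25, t_{32} = 5, t_{33} = 13, t_{34} = 1, t_{35} = 1, t_{36} = 9, t_{37} = 21, t_{38} = 1, t_{39} = 5, t_{40} = 1, t_{41} = 25, t_{42} = 17, t_{43} = 17, t_{44} = 13, t_{45} = 21, t_{46} = 17, t_{47} = 1, t_{48} = 17, t_{49} = 5, t_{50} = 9, t_{51} = 9.
Since (t_{50}, t_{51}) = (t_2, t_3) = (9, 9) (two consecutive terms determine the rest), the sequence is eventually periodic: after a pre-period of length 1 it cycles with period 48.
For i ≥ 2, t_i depends only on (i - 2) mod 48. (2766 - 2) mod 48 = 28, so t_{2766} = t_{30} = 5.

5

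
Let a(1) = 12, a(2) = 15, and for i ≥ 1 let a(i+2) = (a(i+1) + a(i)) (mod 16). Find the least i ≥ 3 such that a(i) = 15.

6

We have a(1) = 12,  a(2) = 15,  a(3) = 11,  a(4) = 10,  a(5) = 5,  a(6) = 15,  a(7) = 4,  a(8) = 3,  a(9) = 7,  a(10) = 10,  a(11) = 1,  a(12) = 11,  a(13) = 12,  a(14) = 7,  a(15) = 3,  a(16) = 10,  a(17) = 13,  a(18) = 7,  a(19) = 4,  a(20) = 11,  a(21) = 15,  a(22) = 10,  a(23) = 9,  a(24) = 3,  a(25) = 12,  a(26) = 15.
The sequence repeats with period 24.
The value 15 first appears (with i ≥ 3) at a(6).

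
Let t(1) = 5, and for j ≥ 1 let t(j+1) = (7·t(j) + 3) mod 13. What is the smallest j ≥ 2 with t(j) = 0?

8

We have t(1) = 5,  t(2) = 12,  t(3) = 9,  t(4) = 1,  t(5) = 10,  t(6) = 8,  t(7) = 7,  t(8) = 0,  t(9) = 3,  t(10) = 11,  t(11) = 2,  t(12) = 4,  t(13) = 5.
The sequence repeats with period 12.
The value 0 first appears (with j ≥ 2) at t(8).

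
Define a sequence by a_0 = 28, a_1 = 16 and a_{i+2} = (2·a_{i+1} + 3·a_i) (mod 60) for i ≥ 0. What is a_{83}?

40

Listing terms: a_0 = 28, a_1 = 16, a_2 = 56, a_3 = 40, a_4 = 8, a_5 = 16, a_6 = 56.
Since (a_5, a_6) = (a_1, a_2) = (16, 56) (two consecutive terms determine the rest), the sequence is eventually periodic: after a pre-period of length 1 it cycles with period 4.
For i ≥ 1, a_i depends only on (i - 1) mod 4. (83 - 1) mod 4 = 2, so a_{83} = a_3 = 40.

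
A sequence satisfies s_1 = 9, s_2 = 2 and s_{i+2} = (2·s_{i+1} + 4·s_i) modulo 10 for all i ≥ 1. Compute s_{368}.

0

Computing terms: s_1 = 9; s_2 = 2; s_3 = 0; s_4 = 8; s_5 = 6; s_6 = 4; s_7 = 2; s_8 = 0.
Since (s_7, s_8) = (s_2, s_3) = (2, 0) (two consecutive terms determine the rest), the sequence is eventually periodic: after a pre-period of length 1 it cycles with period 5.
For i ≥ 2, s_i depends only on (i - 2) mod 5. (368 - 2) mod 5 = 1, so s_{368} = s_3 = 0.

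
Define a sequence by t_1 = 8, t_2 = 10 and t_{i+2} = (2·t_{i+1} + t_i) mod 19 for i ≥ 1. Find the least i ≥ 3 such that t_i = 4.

t_1 = 8, t_2 = 10, t_3 = 9, t_4 = 9, t_5 = 8, t_6 = 6, t_7 = 1, t_8 = 8, t_9 = 17, t_{10} = 4, t_{11} = 6, t_{12} = 16, t_{13} = 0, t_{14} = 16, t_{15} = 13, t_{16} = 4, t_{17} = 2, t_{18} = 8, t_{19} = 18, t_{20} = 6, t_{21} = 11, t_{22} = 9, t_{23} = 10, t_{24} = 10, t_{25} = 11, t_{26} = 13, t_{27} = 18, t_{28} = 11, t_{29} = 2, t_{30} = 15, t_{31} = 13, t_{32} = 3, t_{33} = 0, t_{34} = 3, t_{35} = 6, t_{36} = 15, t_{37} = 17, t_{38} = 11, t_{39} = 1, t_{40} = 13, t_{41} = 8, t_{42} = 10.
Since (t_{41}, t_{42}) = (t_1, t_2) = (8, 10) (two consecutive terms determine the rest), the sequence is periodic with period 40.
The value 4 first appears (with i ≥ 3) at t_{10}.

10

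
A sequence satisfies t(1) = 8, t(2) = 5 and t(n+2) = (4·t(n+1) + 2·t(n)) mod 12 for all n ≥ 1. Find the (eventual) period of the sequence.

6

We have t(1) = 8; t(2) = 5; t(3) = 0; t(4) = 10; t(5) = 4; t(6) = 0; t(7) = 8; t(8) = 8; t(9) = 0; t(10) = 4; t(11) = 4; t(12) = 0.
Since (t(11), t(12)) = (t(5), t(6)) = (4, 0) (two consecutive terms determine the rest), the sequence is eventually periodic: after a pre-period of length 4 it cycles with period 6.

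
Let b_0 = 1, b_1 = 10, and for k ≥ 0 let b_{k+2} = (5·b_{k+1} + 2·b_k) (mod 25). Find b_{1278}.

13

Listing terms: b_0 = 1,  b_1 = 10,  b_2 = 2,  b_3 = 5,  b_4 = 4,  b_5 = 5,  b_6 = 8,  b_7 = 0,  b_8 = 16,  b_9 = 5,  b_{10} = 7,  b_{11} = 20,  b_{12} = 14,  b_{13} = 10,  b_{14} = 3,  b_{15} = 10,  b_{16} = 6,  b_{17} = 0,  b_{18} = 12,  b_{19} = 10,  b_{20} = 24,  b_{21} = 15,  b_{22} = 23,  b_{23} = 20,  b_{24} = 21,  b_{25} = 20,  b_{26} = 17,  b_{27} = 0,  b_{28} = 9,  b_{29} = 20,  b_{30} = 18,  b_{31} = 5,  b_{32} = 11,  b_{33} = 15,  b_{34} = 22,  b_{35} = 15,  b_{36} = 19,  b_{37} = 0,  b_{38} = 13,  b_{39} = 15,  b_{40} = 1,  b_{41} = 10.
Since (b_{40}, b_{41}) = (b_0, b_1) = (1, 10) (two consecutive terms determine the rest), the sequence is periodic with period 40.
So b_{1278} = b_{0 + ((1278-0) mod 40)} = b_{38} = 13.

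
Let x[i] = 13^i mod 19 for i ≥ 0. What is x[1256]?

5

Computing terms: x[0] = 1, x[1] = 13, x[2] = 17, x[3] = 12, x[4] = 4, x[5] = 14, x[6] = 11, x[7] = 10, x[8] = 16, x[9] = 18, x[10] = 6, x[11] = 2, x[12] = 7, x[13] = 15, x[14] = 5, x[15] = 8, x[16] = 9, x[17] = 3, x[18] = 1.
The sequence repeats with period 18.
(1256 - 0) mod 18 = 14, so x[1256] = x[14] = 5.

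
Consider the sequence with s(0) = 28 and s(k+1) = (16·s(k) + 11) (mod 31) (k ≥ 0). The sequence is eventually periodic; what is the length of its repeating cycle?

Listing terms: s(0) = 28, s(1) = 25, s(2) = 8, s(3) = 15, s(4) = 3, s(5) = 28.
The sequence repeats with period 5.

5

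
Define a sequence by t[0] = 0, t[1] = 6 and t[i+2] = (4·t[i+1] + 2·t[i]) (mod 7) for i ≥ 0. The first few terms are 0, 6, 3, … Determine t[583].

Listing terms: t[0] = 0; t[1] = 6; t[2] = 3; t[3] = 3; t[4] = 4; t[5] = 1; t[6] = 5; t[7] = 1; t[8] = 0; t[9] = 2; t[10] = 1; t[11] = 1; t[12] = 6; t[13] = 5; t[14] = 4; t[15] = 5; t[16] = 0; t[17] = 3; t[18] = 5; t[19] = 5; t[20] = 2; t[21] = 4; t[22] = 6; t[23] = 4; t[24] = 0; t[25] = 1; t[26] = 4; t[27] = 4; t[28] = 3; t[29] = 6; t[30] = 2; t[31] = 6; t[32] = 0; t[33] = 5; t[34] = 6; t[35] = 6; t[36] = 1; t[37] = 2; t[38] = 3; t[39] = 2; t[40] = 0; t[41] = 4; t[42] = 2; t[43] = 2; t[44] = 5; t[45] = 3; t[46] = 1; t[47] = 3; t[48] = 0; t[49] = 6.
The sequence repeats with period 48.
So t[583] = t[0 + ((583-0) mod 48)] = t[7] = 1.

1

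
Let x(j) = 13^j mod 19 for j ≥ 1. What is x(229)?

x(1) = 13,  x(2) = 17,  x(3) = 12,  x(4) = 4,  x(5) = 14,  x(6) = 11,  x(7) = 10,  x(8) = 16,  x(9) = 18,  x(10) = 6,  x(11) = 2,  x(12) = 7,  x(13) = 15,  x(14) = 5,  x(15) = 8,  x(16) = 9,  x(17) = 3,  x(18) = 1,  x(19) = 13.
Since x(19) = x(1) = 13, the sequence is periodic with period 18.
So x(229) = x(1 + ((229-1) mod 18)) = x(13) = 15.

15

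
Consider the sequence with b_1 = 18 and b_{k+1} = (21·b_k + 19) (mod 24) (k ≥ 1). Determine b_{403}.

4

Listing terms: b_1 = 18,  b_2 = 13,  b_3 = 4,  b_4 = 7,  b_5 = 22,  b_6 = 1,  b_7 = 16,  b_8 = 19,  b_9 = 10,  b_{10} = 13.
Since b_{10} = b_2 = 13, the sequence is eventually periodic: after a pre-period of length 1 it cycles with period 8.
For k ≥ 2, b_k depends only on (k - 2) mod 8. (403 - 2) mod 8 = 1, so b_{403} = b_3 = 4.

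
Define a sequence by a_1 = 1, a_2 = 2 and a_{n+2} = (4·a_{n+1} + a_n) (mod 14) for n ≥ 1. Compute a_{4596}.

a_1 = 1; a_2 = 2; a_3 = 9; a_4 = 10; a_5 = 7; a_6 = 10; a_7 = 5; a_8 = 2; a_9 = 13; a_{10} = 12; a_{11} = 5; a_{12} = 4; a_{13} = 7; a_{14} = 4; a_{15} = 9; a_{16} = 12; a_{17} = 1; a_{18} = 2.
Since (a_{17}, a_{18}) = (a_1, a_2) = (1, 2) (two consecutive terms determine the rest), the sequence is periodic with period 16.
(4596 - 1) mod 16 = 3, so a_{4596} = a_4 = 10.

10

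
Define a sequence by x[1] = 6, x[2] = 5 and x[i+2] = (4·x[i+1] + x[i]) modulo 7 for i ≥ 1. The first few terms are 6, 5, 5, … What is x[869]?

0

x[1] = 6, x[2] = 5, x[3] = 5, x[4] = 4, x[5] = 0, x[6] = 4, x[7] = 2, x[8] = 5, x[9] = 1, x[10] = 2, x[11] = 2, x[12] = 3, x[13] = 0, x[14] = 3, x[15] = 5, x[16] = 2, x[17] = 6, x[18] = 5.
The sequence repeats with period 16.
So x[869] = x[1 + ((869-1) mod 16)] = x[5] = 0.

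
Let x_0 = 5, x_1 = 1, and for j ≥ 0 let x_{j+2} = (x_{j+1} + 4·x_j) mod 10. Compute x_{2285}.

We have x_0 = 5; x_1 = 1; x_2 = 1; x_3 = 5; x_4 = 9; x_5 = 9; x_6 = 5; x_7 = 1.
Since (x_6, x_7) = (x_0, x_1) = (5, 1) (two consecutive terms determine the rest), the sequence is periodic with period 6.
(2285 - 0) mod 6 = 5, so x_{2285} = x_5 = 9.

9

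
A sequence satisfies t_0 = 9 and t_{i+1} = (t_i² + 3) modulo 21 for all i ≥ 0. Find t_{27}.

We have t_0 = 9,  t_1 = 0,  t_2 = 3,  t_3 = 12,  t_4 = 0.
Since t_4 = t_1 = 0, the sequence is eventually periodic: after a pre-period of length 1 it cycles with period 3.
For i ≥ 1, t_i depends only on (i - 1) mod 3. (27 - 1) mod 3 = 2, so t_{27} = t_3 = 12.

12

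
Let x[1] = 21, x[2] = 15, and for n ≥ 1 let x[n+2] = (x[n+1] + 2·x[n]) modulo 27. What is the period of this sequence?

Computing terms: x[1] = 21; x[2] = 15; x[3] = 3; x[4] = 6; x[5] = 12; x[6] = 24; x[7] = 21; x[8] = 15.
The sequence repeats with period 6.

6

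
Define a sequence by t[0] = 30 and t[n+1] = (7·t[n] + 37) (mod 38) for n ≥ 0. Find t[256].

Computing terms: t[0] = 30,  t[1] = 19,  t[2] = 18,  t[3] = 11,  t[4] = 0,  t[5] = 37,  t[6] = 30.
Since t[6] = t[0] = 30, the sequence is periodic with period 6.
So t[256] = t[0 + ((256-0) mod 6)] = t[4] = 0.

0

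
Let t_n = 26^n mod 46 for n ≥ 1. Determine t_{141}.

18

We have t_1 = 26; t_2 = 32; t_3 = 4; t_4 = 12; t_5 = 36; t_6 = 16; t_7 = 2; t_8 = 6; t_9 = 18; t_{10} = 8; t_{11} = 24; t_{12} = 26.
The sequence repeats with period 11.
So t_{141} = t_{1 + ((141-1) mod 11)} = t_9 = 18.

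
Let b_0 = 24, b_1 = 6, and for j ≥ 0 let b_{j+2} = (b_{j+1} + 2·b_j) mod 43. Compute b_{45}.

23

Computing terms: b_0 = 24; b_1 = 6; b_2 = 11; b_3 = 23; b_4 = 2; b_5 = 5; b_6 = 9; b_7 = 19; b_8 = 37; b_9 = 32; b_{10} = 20; b_{11} = 41; b_{12} = 38; b_{13} = 34; b_{14} = 24; b_{15} = 6.
Since (b_{14}, b_{15}) = (b_0, b_1) = (24, 6) (two consecutive terms determine the rest), the sequence is periodic with period 14.
So b_{45} = b_{0 + ((45-0) mod 14)} = b_3 = 23.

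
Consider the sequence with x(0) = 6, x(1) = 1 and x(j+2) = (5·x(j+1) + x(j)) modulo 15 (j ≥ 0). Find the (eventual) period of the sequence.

We have x(0) = 6,  x(1) = 1,  x(2) = 11,  x(3) = 11,  x(4) = 6,  x(5) = 11,  x(6) = 1,  x(7) = 1,  x(8) = 6,  x(9) = 1.
Since (x(8), x(9)) = (x(0), x(1)) = (6, 1) (two consecutive terms determine the rest), the sequence is periodic with period 8.

8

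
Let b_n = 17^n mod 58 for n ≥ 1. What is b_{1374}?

Listing terms: b_1 = 17, b_2 = 57, b_3 = 41, b_4 = 1, b_5 = 17.
Since b_5 = b_1 = 17, the sequence is periodic with period 4.
(1374 - 1) mod 4 = 1, so b_{1374} = b_2 = 57.

57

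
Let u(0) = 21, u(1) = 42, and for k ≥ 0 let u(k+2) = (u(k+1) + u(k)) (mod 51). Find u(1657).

42

Computing terms: u(0) = 21,  u(1) = 42,  u(2) = 12,  u(3) = 3,  u(4) = 15,  u(5) = 18,  u(6) = 33,  u(7) = 0,  u(8) = 33,  u(9) = 33,  u(10) = 15,  u(11) = 48,  u(12) = 12,  u(13) = 9,  u(14) = 21,  u(15) = 30,  u(16) = 0,  u(17) = 30,  u(18) = 30,  u(19) = 9,  u(20) = 39,  u(21) = 48,  u(22) = 36,  u(23) = 33,  u(24) = 18,  u(25) = 0,  u(26) = 18,  u(27) = 18,  u(28) = 36,  u(29) = 3,  u(30) = 39,  u(31) = 42,  u(32) = 30,  u(33) = 21,  u(34) = 0,  u(35) = 21,  u(36) = 21,  u(37) = 42.
The sequence repeats with period 36.
(1657 - 0) mod 36 = 1, so u(1657) = u(1) = 42.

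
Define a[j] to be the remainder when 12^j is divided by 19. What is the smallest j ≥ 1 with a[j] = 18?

Listing terms: a[0] = 1; a[1] = 12; a[2] = 11; a[3] = 18; a[4] = 7; a[5] = 8; a[6] = 1.
The sequence repeats with period 6.
The value 18 first appears (with j ≥ 1) at a[3].

3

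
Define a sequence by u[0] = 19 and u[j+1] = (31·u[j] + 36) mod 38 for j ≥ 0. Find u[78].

We have u[0] = 19, u[1] = 17, u[2] = 31, u[3] = 9, u[4] = 11, u[5] = 35, u[6] = 19.
The sequence repeats with period 6.
(78 - 0) mod 6 = 0, so u[78] = u[0] = 19.

19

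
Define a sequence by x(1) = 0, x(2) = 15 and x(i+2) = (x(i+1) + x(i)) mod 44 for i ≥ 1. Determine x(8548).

30

Listing terms: x(1) = 0; x(2) = 15; x(3) = 15; x(4) = 30; x(5) = 1; x(6) = 31; x(7) = 32; x(8) = 19; x(9) = 7; x(10) = 26; x(11) = 33; x(12) = 15; x(13) = 4; x(14) = 19; x(15) = 23; x(16) = 42; x(17) = 21; x(18) = 19; x(19) = 40; x(20) = 15; x(21) = 11; x(22) = 26; x(23) = 37; x(24) = 19; x(25) = 12; x(26) = 31; x(27) = 43; x(28) = 30; x(29) = 29; x(30) = 15; x(31) = 0; x(32) = 15.
Since (x(31), x(32)) = (x(1), x(2)) = (0, 15) (two consecutive terms determine the rest), the sequence is periodic with period 30.
(8548 - 1) mod 30 = 27, so x(8548) = x(28) = 30.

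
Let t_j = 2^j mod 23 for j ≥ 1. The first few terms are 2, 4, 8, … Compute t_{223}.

Listing terms: t_1 = 2,  t_2 = 4,  t_3 = 8,  t_4 = 16,  t_5 = 9,  t_6 = 18,  t_7 = 13,  t_8 = 3,  t_9 = 6,  t_{10} = 12,  t_{11} = 1,  t_{12} = 2.
The sequence repeats with period 11.
(223 - 1) mod 11 = 2, so t_{223} = t_3 = 8.

8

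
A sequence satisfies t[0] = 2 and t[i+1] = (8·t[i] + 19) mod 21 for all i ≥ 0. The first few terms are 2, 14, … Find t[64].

Computing terms: t[0] = 2, t[1] = 14, t[2] = 5, t[3] = 17, t[4] = 8, t[5] = 20, t[6] = 11, t[7] = 2.
Since t[7] = t[0] = 2, the sequence is periodic with period 7.
So t[64] = t[0 + ((64-0) mod 7)] = t[1] = 14.

14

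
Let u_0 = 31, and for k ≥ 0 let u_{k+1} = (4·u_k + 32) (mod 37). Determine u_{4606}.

We have u_0 = 31, u_1 = 8, u_2 = 27, u_3 = 29, u_4 = 0, u_5 = 32, u_6 = 12, u_7 = 6, u_8 = 19, u_9 = 34, u_{10} = 20, u_{11} = 1, u_{12} = 36, u_{13} = 28, u_{14} = 33, u_{15} = 16, u_{16} = 22, u_{17} = 9, u_{18} = 31.
The sequence repeats with period 18.
(4606 - 0) mod 18 = 16, so u_{4606} = u_{16} = 22.

22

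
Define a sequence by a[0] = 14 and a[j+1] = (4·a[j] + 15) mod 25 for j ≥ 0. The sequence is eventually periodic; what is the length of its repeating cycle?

10

We have a[0] = 14; a[1] = 21; a[2] = 24; a[3] = 11; a[4] = 9; a[5] = 1; a[6] = 19; a[7] = 16; a[8] = 4; a[9] = 6; a[10] = 14.
Since a[10] = a[0] = 14, the sequence is periodic with period 10.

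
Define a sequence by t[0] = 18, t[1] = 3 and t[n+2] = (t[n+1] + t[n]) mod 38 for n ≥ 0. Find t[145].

t[0] = 18; t[1] = 3; t[2] = 21; t[3] = 24; t[4] = 7; t[5] = 31; t[6] = 0; t[7] = 31; t[8] = 31; t[9] = 24; t[10] = 17; t[11] = 3; t[12] = 20; t[13] = 23; t[14] = 5; t[15] = 28; t[16] = 33; t[17] = 23; t[18] = 18; t[19] = 3.
Since (t[18], t[19]) = (t[0], t[1]) = (18, 3) (two consecutive terms determine the rest), the sequence is periodic with period 18.
So t[145] = t[0 + ((145-0) mod 18)] = t[1] = 3.

3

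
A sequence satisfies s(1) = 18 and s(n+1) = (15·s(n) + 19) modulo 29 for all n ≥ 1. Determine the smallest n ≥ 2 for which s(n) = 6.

20

Computing terms: s(1) = 18, s(2) = 28, s(3) = 4, s(4) = 21, s(5) = 15, s(6) = 12, s(7) = 25, s(8) = 17, s(9) = 13, s(10) = 11, s(11) = 10, s(12) = 24, s(13) = 2, s(14) = 20, s(15) = 0, s(16) = 19, s(17) = 14, s(18) = 26, s(19) = 3, s(20) = 6, s(21) = 22, s(22) = 1, s(23) = 5, s(24) = 7, s(25) = 8, s(26) = 23, s(27) = 16, s(28) = 27, s(29) = 18.
The sequence repeats with period 28.
The value 6 first appears (with n ≥ 2) at s(20).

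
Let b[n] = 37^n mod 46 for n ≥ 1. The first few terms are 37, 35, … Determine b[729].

Listing terms: b[1] = 37, b[2] = 35, b[3] = 7, b[4] = 29, b[5] = 15, b[6] = 3, b[7] = 19, b[8] = 13, b[9] = 21, b[10] = 41, b[11] = 45, b[12] = 9, b[13] = 11, b[14] = 39, b[15] = 17, b[16] = 31, b[17] = 43, b[18] = 27, b[19] = 33, b[20] = 25, b[21] = 5, b[22] = 1, b[23] = 37.
The sequence repeats with period 22.
So b[729] = b[1 + ((729-1) mod 22)] = b[3] = 7.

7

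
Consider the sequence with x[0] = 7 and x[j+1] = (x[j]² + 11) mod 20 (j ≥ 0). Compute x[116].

11

We have x[0] = 7,  x[1] = 0,  x[2] = 11,  x[3] = 12,  x[4] = 15,  x[5] = 16,  x[6] = 7.
Since x[6] = x[0] = 7, the sequence is periodic with period 6.
So x[116] = x[0 + ((116-0) mod 6)] = x[2] = 11.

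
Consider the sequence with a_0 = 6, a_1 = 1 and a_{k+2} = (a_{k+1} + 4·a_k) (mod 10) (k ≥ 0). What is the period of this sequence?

6

a_0 = 6; a_1 = 1; a_2 = 5; a_3 = 9; a_4 = 9; a_5 = 5; a_6 = 1; a_7 = 1; a_8 = 5.
Since (a_7, a_8) = (a_1, a_2) = (1, 5) (two consecutive terms determine the rest), the sequence is eventually periodic: after a pre-period of length 1 it cycles with period 6.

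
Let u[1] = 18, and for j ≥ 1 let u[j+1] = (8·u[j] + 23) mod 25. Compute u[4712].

5

Computing terms: u[1] = 18,  u[2] = 17,  u[3] = 9,  u[4] = 20,  u[5] = 8,  u[6] = 12,  u[7] = 19,  u[8] = 0,  u[9] = 23,  u[10] = 7,  u[11] = 4,  u[12] = 5,  u[13] = 13,  u[14] = 2,  u[15] = 14,  u[16] = 10,  u[17] = 3,  u[18] = 22,  u[19] = 24,  u[20] = 15,  u[21] = 18.
The sequence repeats with period 20.
So u[4712] = u[1 + ((4712-1) mod 20)] = u[12] = 5.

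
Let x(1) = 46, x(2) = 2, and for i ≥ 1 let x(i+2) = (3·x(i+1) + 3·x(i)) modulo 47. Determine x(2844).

x(1) = 46; x(2) = 2; x(3) = 3; x(4) = 15; x(5) = 7; x(6) = 19; x(7) = 31; x(8) = 9; x(9) = 26; x(10) = 11; x(11) = 17; x(12) = 37; x(13) = 21; x(14) = 33; x(15) = 21; x(16) = 21; x(17) = 32; x(18) = 18; x(19) = 9; x(20) = 34; x(21) = 35; x(22) = 19; x(23) = 21; x(24) = 26; x(25) = 0; x(26) = 31; x(27) = 46; x(28) = 43; x(29) = 32; x(30) = 37; x(31) = 19; x(32) = 27; x(33) = 44; x(34) = 25; x(35) = 19; x(36) = 38; x(37) = 30; x(38) = 16; x(39) = 44; x(40) = 39; x(41) = 14; x(42) = 18; x(43) = 2; x(44) = 13; x(45) = 45; x(46) = 33; x(47) = 46; x(48) = 2.
Since (x(47), x(48)) = (x(1), x(2)) = (46, 2) (two consecutive terms determine the rest), the sequence is periodic with period 46.
(2844 - 1) mod 46 = 37, so x(2844) = x(38) = 16.

16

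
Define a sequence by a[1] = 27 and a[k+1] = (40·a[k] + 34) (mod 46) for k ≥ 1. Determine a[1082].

6

Computing terms: a[1] = 27,  a[2] = 10,  a[3] = 20,  a[4] = 6,  a[5] = 44,  a[6] = 0,  a[7] = 34,  a[8] = 14,  a[9] = 42,  a[10] = 12,  a[11] = 8,  a[12] = 32,  a[13] = 26,  a[14] = 16,  a[15] = 30,  a[16] = 38,  a[17] = 36,  a[18] = 2,  a[19] = 22,  a[20] = 40,  a[21] = 24,  a[22] = 28,  a[23] = 4,  a[24] = 10.
Since a[24] = a[2] = 10, the sequence is eventually periodic: after a pre-period of length 1 it cycles with period 22.
For k ≥ 2, a[k] depends only on (k - 2) mod 22. (1082 - 2) mod 22 = 2, so a[1082] = a[4] = 6.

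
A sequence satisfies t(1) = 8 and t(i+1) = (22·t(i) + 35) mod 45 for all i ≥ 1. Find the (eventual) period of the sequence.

Computing terms: t(1) = 8,  t(2) = 31,  t(3) = 42,  t(4) = 14,  t(5) = 28,  t(6) = 21,  t(7) = 2,  t(8) = 34,  t(9) = 18,  t(10) = 26,  t(11) = 22,  t(12) = 24,  t(13) = 23,  t(14) = 1,  t(15) = 12,  t(16) = 29,  t(17) = 43,  t(18) = 36,  t(19) = 17,  t(20) = 4,  t(21) = 33,  t(22) = 41,  t(23) = 37,  t(24) = 39,  t(25) = 38,  t(26) = 16,  t(27) = 27,  t(28) = 44,  t(29) = 13,  t(30) = 6,  t(31) = 32,  t(32) = 19,  t(33) = 3,  t(34) = 11,  t(35) = 7,  t(36) = 9,  t(37) = 8.
Since t(37) = t(1) = 8, the sequence is periodic with period 36.

36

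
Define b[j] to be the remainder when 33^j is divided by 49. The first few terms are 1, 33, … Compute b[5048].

39

Computing terms: b[0] = 1, b[1] = 33, b[2] = 11, b[3] = 20, b[4] = 23, b[5] = 24, b[6] = 8, b[7] = 19, b[8] = 39, b[9] = 13, b[10] = 37, b[11] = 45, b[12] = 15, b[13] = 5, b[14] = 18, b[15] = 6, b[16] = 2, b[17] = 17, b[18] = 22, b[19] = 40, b[20] = 46, b[21] = 48, b[22] = 16, b[23] = 38, b[24] = 29, b[25] = 26, b[26] = 25, b[27] = 41, b[28] = 30, b[29] = 10, b[30] = 36, b[31] = 12, b[32] = 4, b[33] = 34, b[34] = 44, b[35] = 31, b[36] = 43, b[37] = 47, b[38] = 32, b[39] = 27, b[40] = 9, b[41] = 3, b[42] = 1.
The sequence repeats with period 42.
So b[5048] = b[0 + ((5048-0) mod 42)] = b[8] = 39.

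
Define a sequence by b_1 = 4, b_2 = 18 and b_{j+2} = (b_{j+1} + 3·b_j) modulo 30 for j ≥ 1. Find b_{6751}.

We have b_1 = 4; b_2 = 18; b_3 = 0; b_4 = 24; b_5 = 24; b_6 = 6; b_7 = 18; b_8 = 6; b_9 = 0; b_{10} = 18; b_{11} = 18; b_{12} = 12; b_{13} = 6; b_{14} = 12; b_{15} = 0; b_{16} = 6; b_{17} = 6; b_{18} = 24; b_{19} = 12; b_{20} = 24; b_{21} = 0; b_{22} = 12; b_{23} = 12; b_{24} = 18; b_{25} = 24; b_{26} = 18; b_{27} = 0.
Since (b_{26}, b_{27}) = (b_2, b_3) = (18, 0) (two consecutive terms determine the rest), the sequence is eventually periodic: after a pre-period of length 1 it cycles with period 24.
For j ≥ 2, b_j depends only on (j - 2) mod 24. (6751 - 2) mod 24 = 5, so b_{6751} = b_7 = 18.

18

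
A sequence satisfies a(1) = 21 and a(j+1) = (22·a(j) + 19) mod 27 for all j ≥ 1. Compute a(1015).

18

Computing terms: a(1) = 21,  a(2) = 22,  a(3) = 17,  a(4) = 15,  a(5) = 25,  a(6) = 2,  a(7) = 9,  a(8) = 1,  a(9) = 14,  a(10) = 3,  a(11) = 4,  a(12) = 26,  a(13) = 24,  a(14) = 7,  a(15) = 11,  a(16) = 18,  a(17) = 10,  a(18) = 23,  a(19) = 12,  a(20) = 13,  a(21) = 8,  a(22) = 6,  a(23) = 16,  a(24) = 20,  a(25) = 0,  a(26) = 19,  a(27) = 5,  a(28) = 21.
The sequence repeats with period 27.
(1015 - 1) mod 27 = 15, so a(1015) = a(16) = 18.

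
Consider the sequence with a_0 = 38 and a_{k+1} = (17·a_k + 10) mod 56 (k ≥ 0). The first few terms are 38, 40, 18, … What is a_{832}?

Listing terms: a_0 = 38,  a_1 = 40,  a_2 = 18,  a_3 = 36,  a_4 = 6,  a_5 = 0,  a_6 = 10,  a_7 = 12,  a_8 = 46,  a_9 = 8,  a_{10} = 34,  a_{11} = 28,  a_{12} = 38.
Since a_{12} = a_0 = 38, the sequence is periodic with period 12.
(832 - 0) mod 12 = 4, so a_{832} = a_4 = 6.

6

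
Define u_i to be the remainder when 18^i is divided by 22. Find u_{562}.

We have u_1 = 18; u_2 = 16; u_3 = 2; u_4 = 14; u_5 = 10; u_6 = 4; u_7 = 6; u_8 = 20; u_9 = 8; u_{10} = 12; u_{11} = 18.
The sequence repeats with period 10.
So u_{562} = u_{1 + ((562-1) mod 10)} = u_2 = 16.

16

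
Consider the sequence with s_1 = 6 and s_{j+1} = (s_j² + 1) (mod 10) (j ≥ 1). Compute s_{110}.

Computing terms: s_1 = 6,  s_2 = 7,  s_3 = 0,  s_4 = 1,  s_5 = 2,  s_6 = 5,  s_7 = 6.
Since s_7 = s_1 = 6, the sequence is periodic with period 6.
(110 - 1) mod 6 = 1, so s_{110} = s_2 = 7.

7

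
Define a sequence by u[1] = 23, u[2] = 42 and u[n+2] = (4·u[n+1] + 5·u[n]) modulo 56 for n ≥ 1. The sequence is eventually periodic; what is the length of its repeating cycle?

We have u[1] = 23; u[2] = 42; u[3] = 3; u[4] = 54; u[5] = 7; u[6] = 18; u[7] = 51; u[8] = 14; u[9] = 31; u[10] = 26; u[11] = 35; u[12] = 46; u[13] = 23; u[14] = 42.
The sequence repeats with period 12.

12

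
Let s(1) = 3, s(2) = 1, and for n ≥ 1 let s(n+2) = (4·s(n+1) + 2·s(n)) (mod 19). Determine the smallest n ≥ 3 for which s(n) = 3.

8

Computing terms: s(1) = 3,  s(2) = 1,  s(3) = 10,  s(4) = 4,  s(5) = 17,  s(6) = 0,  s(7) = 15,  s(8) = 3,  s(9) = 4,  s(10) = 3,  s(11) = 1.
Since (s(10), s(11)) = (s(1), s(2)) = (3, 1) (two consecutive terms determine the rest), the sequence is periodic with period 9.
The value 3 first appears (with n ≥ 3) at s(8).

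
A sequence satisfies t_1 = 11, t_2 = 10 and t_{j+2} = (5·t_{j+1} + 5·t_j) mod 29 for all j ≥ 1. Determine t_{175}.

27

We have t_1 = 11, t_2 = 10, t_3 = 18, t_4 = 24, t_5 = 7, t_6 = 10, t_7 = 27, t_8 = 11, t_9 = 16, t_{10} = 19, t_{11} = 1, t_{12} = 13, t_{13} = 12, t_{14} = 9, t_{15} = 18, t_{16} = 19, t_{17} = 11, t_{18} = 5, t_{19} = 22, t_{20} = 19, t_{21} = 2, t_{22} = 18, t_{23} = 13, t_{24} = 10, t_{25} = 28, t_{26} = 16, t_{27} = 17, t_{28} = 20, t_{29} = 11, t_{30} = 10.
Since (t_{29}, t_{30}) = (t_1, t_2) = (11, 10) (two consecutive terms determine the rest), the sequence is periodic with period 28.
(175 - 1) mod 28 = 6, so t_{175} = t_7 = 27.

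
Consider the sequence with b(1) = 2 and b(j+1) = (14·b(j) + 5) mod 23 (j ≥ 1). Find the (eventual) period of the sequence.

We have b(1) = 2; b(2) = 10; b(3) = 7; b(4) = 11; b(5) = 21; b(6) = 0; b(7) = 5; b(8) = 6; b(9) = 20; b(10) = 9; b(11) = 16; b(12) = 22; b(13) = 14; b(14) = 17; b(15) = 13; b(16) = 3; b(17) = 1; b(18) = 19; b(19) = 18; b(20) = 4; b(21) = 15; b(22) = 8; b(23) = 2.
Since b(23) = b(1) = 2, the sequence is periodic with period 22.

22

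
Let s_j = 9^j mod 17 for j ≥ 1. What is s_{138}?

s_1 = 9,  s_2 = 13,  s_3 = 15,  s_4 = 16,  s_5 = 8,  s_6 = 4,  s_7 = 2,  s_8 = 1,  s_9 = 9.
The sequence repeats with period 8.
So s_{138} = s_{1 + ((138-1) mod 8)} = s_2 = 13.

13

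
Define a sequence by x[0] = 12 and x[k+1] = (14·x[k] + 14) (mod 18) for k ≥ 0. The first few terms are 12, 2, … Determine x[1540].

We have x[0] = 12,  x[1] = 2,  x[2] = 6,  x[3] = 8,  x[4] = 0,  x[5] = 14,  x[6] = 12.
Since x[6] = x[0] = 12, the sequence is periodic with period 6.
(1540 - 0) mod 6 = 4, so x[1540] = x[4] = 0.

0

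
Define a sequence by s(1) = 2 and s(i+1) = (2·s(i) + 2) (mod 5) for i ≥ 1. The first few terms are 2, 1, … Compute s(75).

Computing terms: s(1) = 2,  s(2) = 1,  s(3) = 4,  s(4) = 0,  s(5) = 2.
Since s(5) = s(1) = 2, the sequence is periodic with period 4.
(75 - 1) mod 4 = 2, so s(75) = s(3) = 4.

4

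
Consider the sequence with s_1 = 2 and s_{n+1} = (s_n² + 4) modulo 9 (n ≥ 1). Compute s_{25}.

2

Computing terms: s_1 = 2,  s_2 = 8,  s_3 = 5,  s_4 = 2.
The sequence repeats with period 3.
So s_{25} = s_{1 + ((25-1) mod 3)} = s_1 = 2.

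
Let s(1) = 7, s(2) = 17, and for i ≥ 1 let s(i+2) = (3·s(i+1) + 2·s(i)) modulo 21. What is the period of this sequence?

48

s(1) = 7, s(2) = 17, s(3) = 2, s(4) = 19, s(5) = 19, s(6) = 11, s(7) = 8, s(8) = 4, s(9) = 7, s(10) = 8, s(11) = 17, s(12) = 4, s(13) = 4, s(14) = 20, s(15) = 5, s(16) = 13, s(17) = 7, s(18) = 5, s(19) = 8, s(20) = 13, s(21) = 13, s(22) = 2, s(23) = 11, s(24) = 16, s(25) = 7, s(26) = 11, s(27) = 5, s(28) = 16, s(29) = 16, s(30) = 17, s(31) = 20, s(32) = 10, s(33) = 7, s(34) = 20, s(35) = 11, s(36) = 10, s(37) = 10, s(38) = 8, s(39) = 2, s(40) = 1, s(41) = 7, s(42) = 2, s(43) = 20, s(44) = 1, s(45) = 1, s(46) = 5, s(47) = 17, s(48) = 19, s(49) = 7, s(50) = 17.
The sequence repeats with period 48.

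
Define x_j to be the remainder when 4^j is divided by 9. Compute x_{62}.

7

x_0 = 1; x_1 = 4; x_2 = 7; x_3 = 1.
The sequence repeats with period 3.
So x_{62} = x_{0 + ((62-0) mod 3)} = x_2 = 7.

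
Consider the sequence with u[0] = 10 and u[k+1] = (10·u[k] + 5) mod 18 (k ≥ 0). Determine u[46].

15

u[0] = 10, u[1] = 15, u[2] = 11, u[3] = 7, u[4] = 3, u[5] = 17, u[6] = 13, u[7] = 9, u[8] = 5, u[9] = 1, u[10] = 15.
Since u[10] = u[1] = 15, the sequence is eventually periodic: after a pre-period of length 1 it cycles with period 9.
For k ≥ 1, u[k] depends only on (k - 1) mod 9. (46 - 1) mod 9 = 0, so u[46] = u[1] = 15.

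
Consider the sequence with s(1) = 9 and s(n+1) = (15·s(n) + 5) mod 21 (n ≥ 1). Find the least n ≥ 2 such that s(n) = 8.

s(1) = 9, s(2) = 14, s(3) = 5, s(4) = 17, s(5) = 8, s(6) = 20, s(7) = 11, s(8) = 2, s(9) = 14.
Since s(9) = s(2) = 14, the sequence is eventually periodic: after a pre-period of length 1 it cycles with period 7.
The value 8 first appears (with n ≥ 2) at s(5).

5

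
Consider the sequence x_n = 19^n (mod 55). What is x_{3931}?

19

Listing terms: x_0 = 1; x_1 = 19; x_2 = 31; x_3 = 39; x_4 = 26; x_5 = 54; x_6 = 36; x_7 = 24; x_8 = 16; x_9 = 29; x_{10} = 1.
The sequence repeats with period 10.
So x_{3931} = x_{0 + ((3931-0) mod 10)} = x_1 = 19.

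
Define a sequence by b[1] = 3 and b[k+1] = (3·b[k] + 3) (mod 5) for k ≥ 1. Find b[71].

4

Listing terms: b[1] = 3, b[2] = 2, b[3] = 4, b[4] = 0, b[5] = 3.
Since b[5] = b[1] = 3, the sequence is periodic with period 4.
(71 - 1) mod 4 = 2, so b[71] = b[3] = 4.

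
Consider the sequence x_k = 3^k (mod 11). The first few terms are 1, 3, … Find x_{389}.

x_0 = 1,  x_1 = 3,  x_2 = 9,  x_3 = 5,  x_4 = 4,  x_5 = 1.
Since x_5 = x_0 = 1, the sequence is periodic with period 5.
(389 - 0) mod 5 = 4, so x_{389} = x_4 = 4.

4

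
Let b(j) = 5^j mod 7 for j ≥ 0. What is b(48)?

1

Listing terms: b(0) = 1, b(1) = 5, b(2) = 4, b(3) = 6, b(4) = 2, b(5) = 3, b(6) = 1.
The sequence repeats with period 6.
(48 - 0) mod 6 = 0, so b(48) = b(0) = 1.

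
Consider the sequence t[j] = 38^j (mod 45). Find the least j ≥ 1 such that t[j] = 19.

6

Computing terms: t[0] = 1, t[1] = 38, t[2] = 4, t[3] = 17, t[4] = 16, t[5] = 23, t[6] = 19, t[7] = 2, t[8] = 31, t[9] = 8, t[10] = 34, t[11] = 32, t[12] = 1.
Since t[12] = t[0] = 1, the sequence is periodic with period 12.
The value 19 first appears (with j ≥ 1) at t[6].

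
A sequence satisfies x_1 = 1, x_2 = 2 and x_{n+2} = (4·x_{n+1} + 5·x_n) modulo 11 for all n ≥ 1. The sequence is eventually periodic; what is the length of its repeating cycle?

x_1 = 1; x_2 = 2; x_3 = 2; x_4 = 7; x_5 = 5; x_6 = 0; x_7 = 3; x_8 = 1; x_9 = 8; x_{10} = 4; x_{11} = 1; x_{12} = 2.
The sequence repeats with period 10.

10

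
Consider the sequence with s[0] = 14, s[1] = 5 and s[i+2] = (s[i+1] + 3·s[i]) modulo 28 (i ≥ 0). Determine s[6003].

6

Listing terms: s[0] = 14, s[1] = 5, s[2] = 19, s[3] = 6, s[4] = 7, s[5] = 25, s[6] = 18, s[7] = 9, s[8] = 7, s[9] = 6, s[10] = 27, s[11] = 17, s[12] = 14, s[13] = 9, s[14] = 23, s[15] = 22, s[16] = 7, s[17] = 17, s[18] = 10, s[19] = 5, s[20] = 7, s[21] = 22, s[22] = 15, s[23] = 25, s[24] = 14, s[25] = 5.
Since (s[24], s[25]) = (s[0], s[1]) = (14, 5) (two consecutive terms determine the rest), the sequence is periodic with period 24.
So s[6003] = s[0 + ((6003-0) mod 24)] = s[3] = 6.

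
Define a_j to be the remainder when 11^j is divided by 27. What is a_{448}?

25

We have a_1 = 11, a_2 = 13, a_3 = 8, a_4 = 7, a_5 = 23, a_6 = 10, a_7 = 2, a_8 = 22, a_9 = 26, a_{10} = 16, a_{11} = 14, a_{12} = 19, a_{13} = 20, a_{14} = 4, a_{15} = 17, a_{16} = 25, a_{17} = 5, a_{18} = 1, a_{19} = 11.
The sequence repeats with period 18.
So a_{448} = a_{1 + ((448-1) mod 18)} = a_{16} = 25.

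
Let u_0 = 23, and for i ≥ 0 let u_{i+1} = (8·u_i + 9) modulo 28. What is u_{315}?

9

We have u_0 = 23,  u_1 = 25,  u_2 = 13,  u_3 = 1,  u_4 = 17,  u_5 = 5,  u_6 = 21,  u_7 = 9,  u_8 = 25.
Since u_8 = u_1 = 25, the sequence is eventually periodic: after a pre-period of length 1 it cycles with period 7.
For i ≥ 1, u_i depends only on (i - 1) mod 7. (315 - 1) mod 7 = 6, so u_{315} = u_7 = 9.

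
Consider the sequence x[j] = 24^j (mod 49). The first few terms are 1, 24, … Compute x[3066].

Computing terms: x[0] = 1; x[1] = 24; x[2] = 37; x[3] = 6; x[4] = 46; x[5] = 26; x[6] = 36; x[7] = 31; x[8] = 9; x[9] = 20; x[10] = 39; x[11] = 5; x[12] = 22; x[13] = 38; x[14] = 30; x[15] = 34; x[16] = 32; x[17] = 33; x[18] = 8; x[19] = 45; x[20] = 2; x[21] = 48; x[22] = 25; x[23] = 12; x[24] = 43; x[25] = 3; x[26] = 23; x[27] = 13; x[28] = 18; x[29] = 40; x[30] = 29; x[31] = 10; x[32] = 44; x[33] = 27; x[34] = 11; x[35] = 19; x[36] = 15; x[37] = 17; x[38] = 16; x[39] = 41; x[40] = 4; x[41] = 47; x[42] = 1.
Since x[42] = x[0] = 1, the sequence is periodic with period 42.
(3066 - 0) mod 42 = 0, so x[3066] = x[0] = 1.

1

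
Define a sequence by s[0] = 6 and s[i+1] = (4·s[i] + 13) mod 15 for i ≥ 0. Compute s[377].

2

Listing terms: s[0] = 6; s[1] = 7; s[2] = 11; s[3] = 12; s[4] = 1; s[5] = 2; s[6] = 6.
Since s[6] = s[0] = 6, the sequence is periodic with period 6.
So s[377] = s[0 + ((377-0) mod 6)] = s[5] = 2.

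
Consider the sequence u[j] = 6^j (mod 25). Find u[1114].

u[0] = 1, u[1] = 6, u[2] = 11, u[3] = 16, u[4] = 21, u[5] = 1.
Since u[5] = u[0] = 1, the sequence is periodic with period 5.
(1114 - 0) mod 5 = 4, so u[1114] = u[4] = 21.

21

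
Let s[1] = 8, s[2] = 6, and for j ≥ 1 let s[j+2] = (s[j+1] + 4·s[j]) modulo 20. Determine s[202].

2

Computing terms: s[1] = 8,  s[2] = 6,  s[3] = 18,  s[4] = 2,  s[5] = 14,  s[6] = 2,  s[7] = 18,  s[8] = 6,  s[9] = 18.
Since (s[8], s[9]) = (s[2], s[3]) = (6, 18) (two consecutive terms determine the rest), the sequence is eventually periodic: after a pre-period of length 1 it cycles with period 6.
For j ≥ 2, s[j] depends only on (j - 2) mod 6. (202 - 2) mod 6 = 2, so s[202] = s[4] = 2.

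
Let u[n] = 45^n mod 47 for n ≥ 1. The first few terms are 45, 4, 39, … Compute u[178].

We have u[1] = 45; u[2] = 4; u[3] = 39; u[4] = 16; u[5] = 15; u[6] = 17; u[7] = 13; u[8] = 21; u[9] = 5; u[10] = 37; u[11] = 20; u[12] = 7; u[13] = 33; u[14] = 28; u[15] = 38; u[16] = 18; u[17] = 11; u[18] = 25; u[19] = 44; u[20] = 6; u[21] = 35; u[22] = 24; u[23] = 46; u[24] = 2; u[25] = 43; u[26] = 8; u[27] = 31; u[28] = 32; u[29] = 30; u[30] = 34; u[31] = 26; u[32] = 42; u[33] = 10; u[34] = 27; u[35] = 40; u[36] = 14; u[37] = 19; u[38] = 9; u[39] = 29; u[40] = 36; u[41] = 22; u[42] = 3; u[43] = 41; u[44] = 12; u[45] = 23; u[46] = 1; u[47] = 45.
The sequence repeats with period 46.
(178 - 1) mod 46 = 39, so u[178] = u[40] = 36.

36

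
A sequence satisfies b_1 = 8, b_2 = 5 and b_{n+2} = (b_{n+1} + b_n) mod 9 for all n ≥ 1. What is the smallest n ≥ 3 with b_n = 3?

b_1 = 8; b_2 = 5; b_3 = 4; b_4 = 0; b_5 = 4; b_6 = 4; b_7 = 8; b_8 = 3; b_9 = 2; b_{10} = 5; b_{11} = 7; b_{12} = 3; b_{13} = 1; b_{14} = 4; b_{15} = 5; b_{16} = 0; b_{17} = 5; b_{18} = 5; b_{19} = 1; b_{20} = 6; b_{21} = 7; b_{22} = 4; b_{23} = 2; b_{24} = 6; b_{25} = 8; b_{26} = 5.
Since (b_{25}, b_{26}) = (b_1, b_2) = (8, 5) (two consecutive terms determine the rest), the sequence is periodic with period 24.
The value 3 first appears (with n ≥ 3) at b_8.

8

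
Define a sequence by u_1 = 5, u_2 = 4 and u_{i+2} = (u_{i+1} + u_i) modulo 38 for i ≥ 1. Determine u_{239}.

We have u_1 = 5; u_2 = 4; u_3 = 9; u_4 = 13; u_5 = 22; u_6 = 35; u_7 = 19; u_8 = 16; u_9 = 35; u_{10} = 13; u_{11} = 10; u_{12} = 23; u_{13} = 33; u_{14} = 18; u_{15} = 13; u_{16} = 31; u_{17} = 6; u_{18} = 37; u_{19} = 5; u_{20} = 4.
The sequence repeats with period 18.
(239 - 1) mod 18 = 4, so u_{239} = u_5 = 22.

22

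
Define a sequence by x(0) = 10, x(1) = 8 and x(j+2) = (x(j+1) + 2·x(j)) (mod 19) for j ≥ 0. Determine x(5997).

6

x(0) = 10,  x(1) = 8,  x(2) = 9,  x(3) = 6,  x(4) = 5,  x(5) = 17,  x(6) = 8,  x(7) = 4,  x(8) = 1,  x(9) = 9,  x(10) = 11,  x(11) = 10,  x(12) = 13,  x(13) = 14,  x(14) = 2,  x(15) = 11,  x(16) = 15,  x(17) = 18,  x(18) = 10,  x(19) = 8.
Since (x(18), x(19)) = (x(0), x(1)) = (10, 8) (two consecutive terms determine the rest), the sequence is periodic with period 18.
So x(5997) = x(0 + ((5997-0) mod 18)) = x(3) = 6.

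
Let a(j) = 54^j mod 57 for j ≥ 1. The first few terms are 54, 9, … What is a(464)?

42

a(1) = 54, a(2) = 9, a(3) = 30, a(4) = 24, a(5) = 42, a(6) = 45, a(7) = 36, a(8) = 6, a(9) = 39, a(10) = 54.
Since a(10) = a(1) = 54, the sequence is periodic with period 9.
So a(464) = a(1 + ((464-1) mod 9)) = a(5) = 42.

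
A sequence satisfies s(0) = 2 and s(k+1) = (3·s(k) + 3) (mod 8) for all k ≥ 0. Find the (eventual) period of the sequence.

Computing terms: s(0) = 2, s(1) = 1, s(2) = 6, s(3) = 5, s(4) = 2.
The sequence repeats with period 4.

4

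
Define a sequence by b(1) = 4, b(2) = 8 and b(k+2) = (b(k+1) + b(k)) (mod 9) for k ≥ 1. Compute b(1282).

We have b(1) = 4, b(2) = 8, b(3) = 3, b(4) = 2, b(5) = 5, b(6) = 7, b(7) = 3, b(8) = 1, b(9) = 4, b(10) = 5, b(11) = 0, b(12) = 5, b(13) = 5, b(14) = 1, b(15) = 6, b(16) = 7, b(17) = 4, b(18) = 2, b(19) = 6, b(20) = 8, b(21) = 5, b(22) = 4, b(23) = 0, b(24) = 4, b(25) = 4, b(26) = 8.
Since (b(25), b(26)) = (b(1), b(2)) = (4, 8) (two consecutive terms determine the rest), the sequence is periodic with period 24.
(1282 - 1) mod 24 = 9, so b(1282) = b(10) = 5.

5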